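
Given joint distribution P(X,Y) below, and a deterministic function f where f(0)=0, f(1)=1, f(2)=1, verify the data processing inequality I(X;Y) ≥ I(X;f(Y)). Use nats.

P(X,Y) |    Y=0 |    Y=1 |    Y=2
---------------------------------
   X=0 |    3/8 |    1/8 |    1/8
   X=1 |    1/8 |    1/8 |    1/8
I(X;Y) = 0.0338, I(X;f(Y)) = 0.0338, inequality holds: 0.0338 ≥ 0.0338

Data Processing Inequality: For any Markov chain X → Y → Z, we have I(X;Y) ≥ I(X;Z).

Here Z = f(Y) is a deterministic function of Y, forming X → Y → Z.

Original I(X;Y) = 0.0338 nats

After applying f:
P(X,Z) where Z=f(Y):
- P(X,Z=0) = P(X,Y=0)
- P(X,Z=1) = P(X,Y=1) + P(X,Y=2)

I(X;Z) = I(X;f(Y)) = 0.0338 nats

Verification: 0.0338 ≥ 0.0338 ✓

Information cannot be created by processing; the function f can only lose information about X.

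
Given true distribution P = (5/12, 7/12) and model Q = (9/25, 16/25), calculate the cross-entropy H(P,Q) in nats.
0.6860 nats

Cross-entropy: H(P,Q) = -Σ p(x) log q(x)

Alternatively: H(P,Q) = H(P) + D_KL(P||Q)
H(P) = 0.6792 nats
D_KL(P||Q) = 0.0068 nats

H(P,Q) = 0.6792 + 0.0068 = 0.6860 nats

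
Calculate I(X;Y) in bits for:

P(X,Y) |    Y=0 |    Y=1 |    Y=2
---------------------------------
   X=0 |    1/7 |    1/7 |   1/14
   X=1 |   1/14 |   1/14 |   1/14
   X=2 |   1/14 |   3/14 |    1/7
0.0481 bits

Mutual information: I(X;Y) = H(X) + H(Y) - H(X,Y)

Marginals:
P(X) = (5/14, 3/14, 3/7), H(X) = 1.5306 bits
P(Y) = (2/7, 3/7, 2/7), H(Y) = 1.5567 bits

Joint entropy: H(X,Y) = 3.0391 bits

I(X;Y) = 1.5306 + 1.5567 - 3.0391 = 0.0481 bits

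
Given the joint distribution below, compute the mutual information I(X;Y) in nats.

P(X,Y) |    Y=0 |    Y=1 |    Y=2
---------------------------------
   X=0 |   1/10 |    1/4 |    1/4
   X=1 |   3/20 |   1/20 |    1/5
0.0605 nats

Mutual information: I(X;Y) = H(X) + H(Y) - H(X,Y)

Marginals:
P(X) = (3/5, 2/5), H(X) = 0.6730 nats
P(Y) = (1/4, 3/10, 9/20), H(Y) = 1.0671 nats

Joint entropy: H(X,Y) = 1.6796 nats

I(X;Y) = 0.6730 + 1.0671 - 1.6796 = 0.0605 nats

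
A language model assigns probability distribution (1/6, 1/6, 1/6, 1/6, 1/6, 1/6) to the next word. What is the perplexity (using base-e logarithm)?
6.0000

Perplexity is e^H (or exp(H) for natural log).

First, H = -Σ p log p = 1.7918 nats
Perplexity = e^1.7918 = 6.0000

Interpretation: The model's uncertainty is equivalent to choosing uniformly among 6.0 options.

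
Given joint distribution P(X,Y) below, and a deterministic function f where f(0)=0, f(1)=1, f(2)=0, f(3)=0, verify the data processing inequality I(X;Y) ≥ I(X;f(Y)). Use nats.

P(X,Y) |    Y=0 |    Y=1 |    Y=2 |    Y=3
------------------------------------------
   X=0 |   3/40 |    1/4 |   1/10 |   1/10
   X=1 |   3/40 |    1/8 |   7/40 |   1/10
I(X;Y) = 0.0303, I(X;f(Y)) = 0.0245, inequality holds: 0.0303 ≥ 0.0245

Data Processing Inequality: For any Markov chain X → Y → Z, we have I(X;Y) ≥ I(X;Z).

Here Z = f(Y) is a deterministic function of Y, forming X → Y → Z.

Original I(X;Y) = 0.0303 nats

After applying f:
P(X,Z) where Z=f(Y):
- P(X,Z=0) = P(X,Y=0) + P(X,Y=2) + P(X,Y=3)
- P(X,Z=1) = P(X,Y=1)

I(X;Z) = I(X;f(Y)) = 0.0245 nats

Verification: 0.0303 ≥ 0.0245 ✓

Information cannot be created by processing; the function f can only lose information about X.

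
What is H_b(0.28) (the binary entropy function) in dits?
0.2575 dits

The binary entropy function is:
H(p) = -p log(p) - (1-p) log(1-p)

H(0.28) = -0.28 × log_10(0.28) - 0.72 × log_10(0.72)
H(0.28) = 0.2575 dits

Note: Binary entropy is maximized at p=0.5 (H=1 bit) and minimized at p=0 or p=1 (H=0).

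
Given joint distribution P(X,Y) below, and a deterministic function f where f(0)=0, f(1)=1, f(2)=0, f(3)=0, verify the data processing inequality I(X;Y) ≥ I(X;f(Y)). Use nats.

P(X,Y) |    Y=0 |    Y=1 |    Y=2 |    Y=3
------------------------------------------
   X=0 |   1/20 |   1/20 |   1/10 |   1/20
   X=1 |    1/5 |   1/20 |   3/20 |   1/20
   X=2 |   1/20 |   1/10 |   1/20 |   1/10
I(X;Y) = 0.0875, I(X;f(Y)) = 0.0274, inequality holds: 0.0875 ≥ 0.0274

Data Processing Inequality: For any Markov chain X → Y → Z, we have I(X;Y) ≥ I(X;Z).

Here Z = f(Y) is a deterministic function of Y, forming X → Y → Z.

Original I(X;Y) = 0.0875 nats

After applying f:
P(X,Z) where Z=f(Y):
- P(X,Z=0) = P(X,Y=0) + P(X,Y=2) + P(X,Y=3)
- P(X,Z=1) = P(X,Y=1)

I(X;Z) = I(X;f(Y)) = 0.0274 nats

Verification: 0.0875 ≥ 0.0274 ✓

Information cannot be created by processing; the function f can only lose information about X.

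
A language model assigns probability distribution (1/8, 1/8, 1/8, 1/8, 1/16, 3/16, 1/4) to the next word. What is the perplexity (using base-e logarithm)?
6.5107

Perplexity is e^H (or exp(H) for natural log).

First, H = -Σ p log p = 1.8735 nats
Perplexity = e^1.8735 = 6.5107

Interpretation: The model's uncertainty is equivalent to choosing uniformly among 6.5 options.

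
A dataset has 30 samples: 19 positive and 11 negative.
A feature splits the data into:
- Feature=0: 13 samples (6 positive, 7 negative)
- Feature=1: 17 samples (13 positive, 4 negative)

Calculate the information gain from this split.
0.0706 bits

Information Gain = H(Y) - H(Y|Feature)

Before split:
P(positive) = 19/30 = 0.6333
H(Y) = 0.9481 bits

After split:
Feature=0: H = 0.9957 bits (weight = 13/30)
Feature=1: H = 0.7871 bits (weight = 17/30)
H(Y|Feature) = (13/30)×0.9957 + (17/30)×0.7871 = 0.8775 bits

Information Gain = 0.9481 - 0.8775 = 0.0706 bits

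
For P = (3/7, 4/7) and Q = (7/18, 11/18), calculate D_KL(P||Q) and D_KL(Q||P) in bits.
D_KL(P||Q) = 0.0047, D_KL(Q||P) = 0.0047

KL divergence is not symmetric: D_KL(P||Q) ≠ D_KL(Q||P) in general.

D_KL(P||Q) = 0.0047 bits
D_KL(Q||P) = 0.0047 bits

In this case they happen to be equal (to 4 decimal places).

This asymmetry is why KL divergence is not a true distance metric.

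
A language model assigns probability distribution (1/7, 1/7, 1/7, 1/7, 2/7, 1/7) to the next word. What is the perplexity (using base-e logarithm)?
5.7423

Perplexity is e^H (or exp(H) for natural log).

First, H = -Σ p log p = 1.7479 nats
Perplexity = e^1.7479 = 5.7423

Interpretation: The model's uncertainty is equivalent to choosing uniformly among 5.7 options.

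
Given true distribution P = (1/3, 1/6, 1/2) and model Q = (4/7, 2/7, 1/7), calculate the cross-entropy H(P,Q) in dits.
0.5942 dits

Cross-entropy: H(P,Q) = -Σ p(x) log q(x)

Alternatively: H(P,Q) = H(P) + D_KL(P||Q)
H(P) = 0.4392 dits
D_KL(P||Q) = 0.1550 dits

H(P,Q) = 0.4392 + 0.1550 = 0.5942 dits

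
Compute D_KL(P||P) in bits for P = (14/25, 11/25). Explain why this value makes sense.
0.0000 bits

KL divergence satisfies the Gibbs inequality: D_KL(P||Q) ≥ 0 for all distributions P, Q.

D_KL(P||Q) = Σ p(x) log(p(x)/q(x))
Each term is p(x) × log_2(p(x)/p(x)) = p(x) × log_2(1) = 0, so the sum is 0.
D_KL(P||Q) = 0.0000 bits

When P = Q, the KL divergence is exactly 0, as there is no 'divergence' between identical distributions.

This non-negativity is a fundamental property: relative entropy cannot be negative because it measures how different Q is from P.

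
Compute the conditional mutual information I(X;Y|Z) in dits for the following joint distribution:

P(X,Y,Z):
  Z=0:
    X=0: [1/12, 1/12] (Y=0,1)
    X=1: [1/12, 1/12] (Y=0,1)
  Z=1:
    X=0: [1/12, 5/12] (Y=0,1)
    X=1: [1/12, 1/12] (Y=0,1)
0.0148 dits

Conditional mutual information: I(X;Y|Z) = H(X|Z) + H(Y|Z) - H(X,Y|Z)

H(Z) = 0.2764
H(X,Z) = 0.5396 → H(X|Z) = 0.2632
H(Y,Z) = 0.5396 → H(Y|Z) = 0.2632
H(X,Y,Z) = 0.7879 → H(X,Y|Z) = 0.5115

I(X;Y|Z) = 0.2632 + 0.2632 - 0.5115 = 0.0148 dits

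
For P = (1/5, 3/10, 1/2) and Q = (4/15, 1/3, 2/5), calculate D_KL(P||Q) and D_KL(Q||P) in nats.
D_KL(P||Q) = 0.0224, D_KL(Q||P) = 0.0226

KL divergence is not symmetric: D_KL(P||Q) ≠ D_KL(Q||P) in general.

D_KL(P||Q) = 0.0224 nats
D_KL(Q||P) = 0.0226 nats

No, they are not equal!

This asymmetry is why KL divergence is not a true distance metric.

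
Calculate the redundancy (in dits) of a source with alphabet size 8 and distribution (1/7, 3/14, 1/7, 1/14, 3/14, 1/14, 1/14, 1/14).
0.0475 dits

Redundancy measures how far a source is from maximum entropy:
R = H_max - H(X)

Maximum entropy for 8 symbols: H_max = log_10(8) = 0.9031 dits
Actual entropy: H(X) = 0.8556 dits
Redundancy: R = 0.9031 - 0.8556 = 0.0475 dits

This redundancy represents potential for compression: the source could be compressed by 0.0475 dits per symbol.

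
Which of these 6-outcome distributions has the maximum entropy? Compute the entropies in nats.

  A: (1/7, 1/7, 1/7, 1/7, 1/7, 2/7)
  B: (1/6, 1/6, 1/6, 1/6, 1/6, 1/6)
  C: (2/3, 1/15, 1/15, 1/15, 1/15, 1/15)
B

For a discrete distribution over n outcomes, entropy is maximized by the uniform distribution.

Computing entropies:
H(A) = 1.7479 nats
H(B) = 1.7918 nats
H(C) = 1.1730 nats

The uniform distribution (where all probabilities equal 1/6) achieves the maximum entropy of log_e(6) = 1.7918 nats.

Distribution B has the highest entropy.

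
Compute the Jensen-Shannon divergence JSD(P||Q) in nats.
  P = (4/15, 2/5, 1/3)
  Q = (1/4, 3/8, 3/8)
0.0009 nats

Jensen-Shannon divergence is:
JSD(P||Q) = 0.5 × D_KL(P||M) + 0.5 × D_KL(Q||M)
where M = 0.5 × (P + Q) is the mixture distribution.

M = 0.5 × (4/15, 2/5, 1/3) + 0.5 × (1/4, 3/8, 3/8) = (0.258333, 0.3875, 0.354167)

D_KL(P||M) = 0.0010 nats
D_KL(Q||M) = 0.0009 nats

JSD(P||Q) = 0.5 × 0.0010 + 0.5 × 0.0009 = 0.0009 nats

Unlike KL divergence, JSD is symmetric and bounded: 0 ≤ JSD ≤ log(2).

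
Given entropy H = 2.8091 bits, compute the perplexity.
7.0085

Perplexity is 2^H (or exp(H) for natural log).

H = 2.8091 bits
Perplexity = 2^2.8091 = 7.0085

Interpretation: The model's uncertainty is equivalent to choosing uniformly among 7.0 options.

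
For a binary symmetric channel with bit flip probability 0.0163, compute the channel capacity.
0.8799 bits

For a binary symmetric channel (BSC) with error probability p:
Capacity C = 1 - H(p) bits per symbol

where H(p) = -p log₂(p) - (1-p) log₂(1-p) is the binary entropy function.

H(0.0163) = 0.1201 bits
C = 1 - 0.1201 = 0.8799 bits per symbol

This means we can reliably transmit up to 0.8799 bits of information per channel use.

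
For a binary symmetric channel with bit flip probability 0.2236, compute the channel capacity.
0.2333 bits

For a binary symmetric channel (BSC) with error probability p:
Capacity C = 1 - H(p) bits per symbol

where H(p) = -p log₂(p) - (1-p) log₂(1-p) is the binary entropy function.

H(0.2236) = 0.7667 bits
C = 1 - 0.7667 = 0.2333 bits per symbol

This means we can reliably transmit up to 0.2333 bits of information per channel use.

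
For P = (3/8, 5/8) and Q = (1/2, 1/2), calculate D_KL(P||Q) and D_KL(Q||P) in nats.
D_KL(P||Q) = 0.0316, D_KL(Q||P) = 0.0323

KL divergence is not symmetric: D_KL(P||Q) ≠ D_KL(Q||P) in general.

D_KL(P||Q) = 0.0316 nats
D_KL(Q||P) = 0.0323 nats

No, they are not equal!

This asymmetry is why KL divergence is not a true distance metric.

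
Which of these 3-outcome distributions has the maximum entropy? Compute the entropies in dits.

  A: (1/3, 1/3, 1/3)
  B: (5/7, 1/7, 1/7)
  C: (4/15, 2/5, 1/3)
A

For a discrete distribution over n outcomes, entropy is maximized by the uniform distribution.

Computing entropies:
H(A) = 0.4771 dits
H(B) = 0.3458 dits
H(C) = 0.4713 dits

The uniform distribution (where all probabilities equal 1/3) achieves the maximum entropy of log_10(3) = 0.4771 dits.

Distribution A has the highest entropy.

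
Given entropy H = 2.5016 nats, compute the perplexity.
12.2020

Perplexity is e^H (or exp(H) for natural log).

H = 2.5016 nats
Perplexity = e^2.5016 = 12.2020

Interpretation: The model's uncertainty is equivalent to choosing uniformly among 12.2 options.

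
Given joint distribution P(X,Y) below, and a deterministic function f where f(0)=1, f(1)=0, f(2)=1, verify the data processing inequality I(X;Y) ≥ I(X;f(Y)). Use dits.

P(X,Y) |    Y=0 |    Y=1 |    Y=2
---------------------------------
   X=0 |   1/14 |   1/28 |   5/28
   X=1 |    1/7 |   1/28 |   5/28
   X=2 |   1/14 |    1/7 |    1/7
I(X;Y) = 0.0277, I(X;f(Y)) = 0.0241, inequality holds: 0.0277 ≥ 0.0241

Data Processing Inequality: For any Markov chain X → Y → Z, we have I(X;Y) ≥ I(X;Z).

Here Z = f(Y) is a deterministic function of Y, forming X → Y → Z.

Original I(X;Y) = 0.0277 dits

After applying f:
P(X,Z) where Z=f(Y):
- P(X,Z=0) = P(X,Y=1)
- P(X,Z=1) = P(X,Y=0) + P(X,Y=2)

I(X;Z) = I(X;f(Y)) = 0.0241 dits

Verification: 0.0277 ≥ 0.0241 ✓

Information cannot be created by processing; the function f can only lose information about X.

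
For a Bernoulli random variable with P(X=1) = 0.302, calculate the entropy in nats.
0.6125 nats

The binary entropy function is:
H(p) = -p log(p) - (1-p) log(1-p)

H(0.302) = -0.302 × log_e(0.302) - 0.698 × log_e(0.698)
H(0.302) = 0.6125 nats

Note: Binary entropy is maximized at p=0.5 (H=1 bit) and minimized at p=0 or p=1 (H=0).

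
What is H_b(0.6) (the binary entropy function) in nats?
0.6730 nats

The binary entropy function is:
H(p) = -p log(p) - (1-p) log(1-p)

H(0.6) = -0.6 × log_e(0.6) - 0.4 × log_e(0.4)
H(0.6) = 0.6730 nats

Note: Binary entropy is maximized at p=0.5 (H=1 bit) and minimized at p=0 or p=1 (H=0).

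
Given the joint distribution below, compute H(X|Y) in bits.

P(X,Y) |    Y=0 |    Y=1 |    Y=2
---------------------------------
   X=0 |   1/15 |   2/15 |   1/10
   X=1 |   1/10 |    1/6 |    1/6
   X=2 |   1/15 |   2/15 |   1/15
1.5416 bits

Using the chain rule: H(X|Y) = H(X,Y) - H(Y)

First, compute H(X,Y) = 3.0826 bits

Marginal P(Y) = (7/30, 13/30, 1/3)
H(Y) = 1.5410 bits

H(X|Y) = H(X,Y) - H(Y) = 3.0826 - 1.5410 = 1.5416 bits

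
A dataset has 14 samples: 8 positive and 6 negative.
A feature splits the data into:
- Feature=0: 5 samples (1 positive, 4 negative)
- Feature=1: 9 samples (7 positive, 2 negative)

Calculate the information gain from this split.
0.2361 bits

Information Gain = H(Y) - H(Y|Feature)

Before split:
P(positive) = 8/14 = 0.5714
H(Y) = 0.9852 bits

After split:
Feature=0: H = 0.7219 bits (weight = 5/14)
Feature=1: H = 0.7642 bits (weight = 9/14)
H(Y|Feature) = (5/14)×0.7219 + (9/14)×0.7642 = 0.7491 bits

Information Gain = 0.9852 - 0.7491 = 0.2361 bits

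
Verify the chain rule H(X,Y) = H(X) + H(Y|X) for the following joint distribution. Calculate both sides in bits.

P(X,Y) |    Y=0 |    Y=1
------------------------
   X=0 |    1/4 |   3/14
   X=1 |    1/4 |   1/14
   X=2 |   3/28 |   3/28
H(X,Y) = 2.4387, H(X) = 1.5165, H(Y|X) = 0.9222 (all in bits)

Chain rule: H(X,Y) = H(X) + H(Y|X)

Left side — joint entropy directly:
H(X,Y) = -Σ p(x,y) log p(x,y) = 2.4387 bits

Right side — compute H(Y|X) from the conditional distributions:
P(X) = (13/28, 9/28, 3/14), so H(X) = 1.5165 bits
H(Y|X) = Σ_x P(X=x) · H(Y|X=x):
  P(Y|X=0) = (7/13, 6/13), H(Y|X=0) = 0.9957, weight P(X=0) = 13/28
  P(Y|X=1) = (7/9, 2/9), H(Y|X=1) = 0.7642, weight P(X=1) = 9/28
  P(Y|X=2) = (1/2, 1/2), H(Y|X=2) = 1.0000, weight P(X=2) = 3/14
H(Y|X) = 0.9222 bits

H(X) + H(Y|X) = 1.5165 + 0.9222 = 2.4387 bits

Both sides equal 2.4387 bits. ✓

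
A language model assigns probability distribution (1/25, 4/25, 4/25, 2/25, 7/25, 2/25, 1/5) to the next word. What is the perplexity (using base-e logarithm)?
6.0352

Perplexity is e^H (or exp(H) for natural log).

First, H = -Σ p log p = 1.7976 nats
Perplexity = e^1.7976 = 6.0352

Interpretation: The model's uncertainty is equivalent to choosing uniformly among 6.0 options.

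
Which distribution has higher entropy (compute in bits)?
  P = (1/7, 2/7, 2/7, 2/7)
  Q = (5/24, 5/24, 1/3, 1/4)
Q

Computing entropies in bits:
H(P) = 1.9502
H(Q) = 1.9713

Distribution Q has higher entropy.

Intuition: The distribution closer to uniform (more spread out) has higher entropy.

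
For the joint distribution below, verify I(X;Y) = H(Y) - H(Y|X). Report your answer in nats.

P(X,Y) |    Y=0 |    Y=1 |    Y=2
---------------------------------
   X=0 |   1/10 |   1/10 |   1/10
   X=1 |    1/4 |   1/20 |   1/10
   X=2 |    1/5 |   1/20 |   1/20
I(X;Y) = 0.0473 nats

Mutual information has multiple equivalent forms:
- I(X;Y) = H(X) - H(X|Y)
- I(X;Y) = H(Y) - H(Y|X)
- I(X;Y) = H(X) + H(Y) - H(X,Y)

Computing all quantities:
H(X) = 1.0889, H(Y) = 0.9973, H(X,Y) = 2.0389
H(X|Y) = 1.0416, H(Y|X) = 0.9500

Verification:
H(X) - H(X|Y) = 1.0889 - 1.0416 = 0.0473
H(Y) - H(Y|X) = 0.9973 - 0.9500 = 0.0473
H(X) + H(Y) - H(X,Y) = 1.0889 + 0.9973 - 2.0389 = 0.0473

All forms give I(X;Y) = 0.0473 nats. ✓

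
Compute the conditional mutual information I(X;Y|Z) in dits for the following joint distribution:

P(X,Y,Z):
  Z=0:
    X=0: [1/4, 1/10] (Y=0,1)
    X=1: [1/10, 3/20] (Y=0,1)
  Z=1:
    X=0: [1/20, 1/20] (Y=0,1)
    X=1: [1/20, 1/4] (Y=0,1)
0.0219 dits

Conditional mutual information: I(X;Y|Z) = H(X|Z) + H(Y|Z) - H(X,Y|Z)

H(Z) = 0.2923
H(X,Z) = 0.5670 → H(X|Z) = 0.2747
H(Y,Z) = 0.5670 → H(Y|Z) = 0.2747
H(X,Y,Z) = 0.8198 → H(X,Y|Z) = 0.5275

I(X;Y|Z) = 0.2747 + 0.2747 - 0.5275 = 0.0219 dits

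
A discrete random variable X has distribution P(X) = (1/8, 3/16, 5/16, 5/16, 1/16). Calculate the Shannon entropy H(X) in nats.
1.4741 nats

Shannon entropy is H(X) = -Σ p(x) log p(x).

For P = (1/8, 3/16, 5/16, 5/16, 1/16):
H = -1/8 × log_e(1/8) -3/16 × log_e(3/16) -5/16 × log_e(5/16) -5/16 × log_e(5/16) -1/16 × log_e(1/16)
H = 1.4741 nats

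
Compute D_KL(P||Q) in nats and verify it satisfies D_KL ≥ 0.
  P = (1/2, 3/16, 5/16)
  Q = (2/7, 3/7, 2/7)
0.1528 nats

KL divergence satisfies the Gibbs inequality: D_KL(P||Q) ≥ 0 for all distributions P, Q.

D_KL(P||Q) = Σ p(x) log(p(x)/q(x))
Term by term:
  x=0: 1/2 × log_e[(1/2)/(2/7)] = 0.2798
  x=1: 3/16 × log_e[(3/16)/(3/7)] = -0.1550
  x=2: 5/16 × log_e[(5/16)/(2/7)] = 0.0280
D_KL(P||Q) = 0.1528 nats

D_KL(P||Q) = 0.1528 ≥ 0 ✓

This non-negativity is a fundamental property: relative entropy cannot be negative because it measures how different Q is from P.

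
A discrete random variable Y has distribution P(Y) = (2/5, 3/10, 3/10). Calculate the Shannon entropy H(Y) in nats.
1.0889 nats

Shannon entropy is H(X) = -Σ p(x) log p(x).

For P = (2/5, 3/10, 3/10):
H = -2/5 × log_e(2/5) -3/10 × log_e(3/10) -3/10 × log_e(3/10)
H = 1.0889 nats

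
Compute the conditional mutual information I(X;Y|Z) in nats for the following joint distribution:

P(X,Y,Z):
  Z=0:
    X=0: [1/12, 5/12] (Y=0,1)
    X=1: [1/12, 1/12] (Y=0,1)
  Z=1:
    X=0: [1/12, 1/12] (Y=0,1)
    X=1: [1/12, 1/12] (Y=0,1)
0.0341 nats

Conditional mutual information: I(X;Y|Z) = H(X|Z) + H(Y|Z) - H(X,Y|Z)

H(Z) = 0.6365
H(X,Z) = 1.2425 → H(X|Z) = 0.6059
H(Y,Z) = 1.2425 → H(Y|Z) = 0.6059
H(X,Y,Z) = 1.8143 → H(X,Y|Z) = 1.1778

I(X;Y|Z) = 0.6059 + 0.6059 - 1.1778 = 0.0341 nats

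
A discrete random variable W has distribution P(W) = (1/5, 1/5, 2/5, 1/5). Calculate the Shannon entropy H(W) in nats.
1.3322 nats

Shannon entropy is H(X) = -Σ p(x) log p(x).

For P = (1/5, 1/5, 2/5, 1/5):
H = -1/5 × log_e(1/5) -1/5 × log_e(1/5) -2/5 × log_e(2/5) -1/5 × log_e(1/5)
H = 1.3322 nats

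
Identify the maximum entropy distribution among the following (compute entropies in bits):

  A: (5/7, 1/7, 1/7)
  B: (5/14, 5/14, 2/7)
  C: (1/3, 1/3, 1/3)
C

For a discrete distribution over n outcomes, entropy is maximized by the uniform distribution.

Computing entropies:
H(A) = 1.1488 bits
H(B) = 1.5774 bits
H(C) = 1.5850 bits

The uniform distribution (where all probabilities equal 1/3) achieves the maximum entropy of log_2(3) = 1.5850 bits.

Distribution C has the highest entropy.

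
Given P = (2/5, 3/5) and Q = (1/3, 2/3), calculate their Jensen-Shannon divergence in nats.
0.0024 nats

Jensen-Shannon divergence is:
JSD(P||Q) = 0.5 × D_KL(P||M) + 0.5 × D_KL(Q||M)
where M = 0.5 × (P + Q) is the mixture distribution.

M = 0.5 × (2/5, 3/5) + 0.5 × (1/3, 2/3) = (11/30, 19/30)

D_KL(P||M) = 0.0024 nats
D_KL(Q||M) = 0.0024 nats

JSD(P||Q) = 0.5 × 0.0024 + 0.5 × 0.0024 = 0.0024 nats

Unlike KL divergence, JSD is symmetric and bounded: 0 ≤ JSD ≤ log(2).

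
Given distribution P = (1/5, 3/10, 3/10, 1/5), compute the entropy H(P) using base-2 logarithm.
1.9710 bits

Shannon entropy is H(X) = -Σ p(x) log p(x).

For P = (1/5, 3/10, 3/10, 1/5):
H = -1/5 × log_2(1/5) -3/10 × log_2(3/10) -3/10 × log_2(3/10) -1/5 × log_2(1/5)
H = 1.9710 bits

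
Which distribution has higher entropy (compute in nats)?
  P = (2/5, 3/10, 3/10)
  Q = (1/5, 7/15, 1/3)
P

Computing entropies in nats:
H(P) = 1.0889
H(Q) = 1.0438

Distribution P has higher entropy.

Intuition: The distribution closer to uniform (more spread out) has higher entropy.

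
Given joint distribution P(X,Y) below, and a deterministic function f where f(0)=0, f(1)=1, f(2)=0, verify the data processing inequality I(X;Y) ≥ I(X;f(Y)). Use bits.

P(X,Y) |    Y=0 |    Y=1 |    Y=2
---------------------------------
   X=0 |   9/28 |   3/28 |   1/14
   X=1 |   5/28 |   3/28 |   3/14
I(X;Y) = 0.0838, I(X;f(Y)) = 0.0000, inequality holds: 0.0838 ≥ 0.0000

Data Processing Inequality: For any Markov chain X → Y → Z, we have I(X;Y) ≥ I(X;Z).

Here Z = f(Y) is a deterministic function of Y, forming X → Y → Z.

Original I(X;Y) = 0.0838 bits

After applying f:
P(X,Z) where Z=f(Y):
- P(X,Z=0) = P(X,Y=0) + P(X,Y=2)
- P(X,Z=1) = P(X,Y=1)

I(X;Z) = I(X;f(Y)) = 0.0000 bits

Verification: 0.0838 ≥ 0.0000 ✓

Information cannot be created by processing; the function f can only lose information about X.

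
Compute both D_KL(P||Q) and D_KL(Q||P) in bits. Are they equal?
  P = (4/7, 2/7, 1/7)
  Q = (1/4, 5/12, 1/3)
D_KL(P||Q) = 0.3514, D_KL(Q||P) = 0.3361

KL divergence is not symmetric: D_KL(P||Q) ≠ D_KL(Q||P) in general.

D_KL(P||Q) = 0.3514 bits
D_KL(Q||P) = 0.3361 bits

No, they are not equal!

This asymmetry is why KL divergence is not a true distance metric.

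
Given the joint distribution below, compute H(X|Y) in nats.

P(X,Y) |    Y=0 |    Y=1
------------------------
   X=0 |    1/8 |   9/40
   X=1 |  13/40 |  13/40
0.6380 nats

Using the chain rule: H(X|Y) = H(X,Y) - H(Y)

First, compute H(X,Y) = 1.3261 nats

Marginal P(Y) = (9/20, 11/20)
H(Y) = 0.6881 nats

H(X|Y) = H(X,Y) - H(Y) = 1.3261 - 0.6881 = 0.6380 nats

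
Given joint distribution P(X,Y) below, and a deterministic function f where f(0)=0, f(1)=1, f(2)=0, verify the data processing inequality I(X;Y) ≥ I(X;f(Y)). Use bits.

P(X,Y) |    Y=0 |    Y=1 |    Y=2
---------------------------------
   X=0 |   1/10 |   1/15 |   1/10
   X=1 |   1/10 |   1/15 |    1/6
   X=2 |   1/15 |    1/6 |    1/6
I(X;Y) = 0.0475, I(X;f(Y)) = 0.0324, inequality holds: 0.0475 ≥ 0.0324

Data Processing Inequality: For any Markov chain X → Y → Z, we have I(X;Y) ≥ I(X;Z).

Here Z = f(Y) is a deterministic function of Y, forming X → Y → Z.

Original I(X;Y) = 0.0475 bits

After applying f:
P(X,Z) where Z=f(Y):
- P(X,Z=0) = P(X,Y=0) + P(X,Y=2)
- P(X,Z=1) = P(X,Y=1)

I(X;Z) = I(X;f(Y)) = 0.0324 bits

Verification: 0.0475 ≥ 0.0324 ✓

Information cannot be created by processing; the function f can only lose information about X.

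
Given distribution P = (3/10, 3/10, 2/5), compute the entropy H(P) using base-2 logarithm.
1.5710 bits

Shannon entropy is H(X) = -Σ p(x) log p(x).

For P = (3/10, 3/10, 2/5):
H = -3/10 × log_2(3/10) -3/10 × log_2(3/10) -2/5 × log_2(2/5)
H = 1.5710 bits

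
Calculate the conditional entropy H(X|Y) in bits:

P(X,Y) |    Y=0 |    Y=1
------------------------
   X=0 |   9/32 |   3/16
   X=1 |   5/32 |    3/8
0.9279 bits

Using the chain rule: H(X|Y) = H(X,Y) - H(Y)

First, compute H(X,Y) = 1.9166 bits

Marginal P(Y) = (7/16, 9/16)
H(Y) = 0.9887 bits

H(X|Y) = H(X,Y) - H(Y) = 1.9166 - 0.9887 = 0.9279 bits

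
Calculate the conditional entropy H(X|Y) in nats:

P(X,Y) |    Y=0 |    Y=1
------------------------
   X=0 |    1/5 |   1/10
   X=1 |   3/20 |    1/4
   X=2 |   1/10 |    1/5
1.0473 nats

Using the chain rule: H(X|Y) = H(X,Y) - H(Y)

First, compute H(X,Y) = 1.7354 nats

Marginal P(Y) = (9/20, 11/20)
H(Y) = 0.6881 nats

H(X|Y) = H(X,Y) - H(Y) = 1.7354 - 0.6881 = 1.0473 nats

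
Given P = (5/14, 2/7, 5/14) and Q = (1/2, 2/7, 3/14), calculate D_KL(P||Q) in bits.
0.0898 bits

KL divergence: D_KL(P||Q) = Σ p(x) log(p(x)/q(x))

Computing term by term:
  x=0: 5/14 × log_2[(5/14)/(1/2)] = 5/14 × -0.4854 = -0.1734
  x=1: 2/7 × log_2[(2/7)/(2/7)] = 2/7 × 0.0000 = 0.0000
  x=2: 5/14 × log_2[(5/14)/(3/14)] = 5/14 × 0.7370 = 0.2632

D_KL(P||Q) = 0.0898 bits

Note: KL divergence is always non-negative and equals 0 iff P = Q.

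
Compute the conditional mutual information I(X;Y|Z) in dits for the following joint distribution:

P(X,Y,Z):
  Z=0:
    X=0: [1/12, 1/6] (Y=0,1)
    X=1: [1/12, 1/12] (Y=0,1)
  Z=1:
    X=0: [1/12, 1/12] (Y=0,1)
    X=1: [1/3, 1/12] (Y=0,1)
0.0133 dits

Conditional mutual information: I(X;Y|Z) = H(X|Z) + H(Y|Z) - H(X,Y|Z)

H(Z) = 0.2950
H(X,Z) = 0.5683 → H(X|Z) = 0.2734
H(Y,Z) = 0.5683 → H(Y|Z) = 0.2734
H(X,Y,Z) = 0.8283 → H(X,Y|Z) = 0.5334

I(X;Y|Z) = 0.2734 + 0.2734 - 0.5334 = 0.0133 dits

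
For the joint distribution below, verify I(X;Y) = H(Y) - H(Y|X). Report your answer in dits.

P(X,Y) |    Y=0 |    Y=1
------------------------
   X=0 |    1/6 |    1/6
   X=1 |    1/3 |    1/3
I(X;Y) = 0.0000 dits

Mutual information has multiple equivalent forms:
- I(X;Y) = H(X) - H(X|Y)
- I(X;Y) = H(Y) - H(Y|X)
- I(X;Y) = H(X) + H(Y) - H(X,Y)

Computing all quantities:
H(X) = 0.2764, H(Y) = 0.3010, H(X,Y) = 0.5775
H(X|Y) = 0.2764, H(Y|X) = 0.3010

Verification:
H(X) - H(X|Y) = 0.2764 - 0.2764 = 0.0000
H(Y) - H(Y|X) = 0.3010 - 0.3010 = 0.0000
H(X) + H(Y) - H(X,Y) = 0.2764 + 0.3010 - 0.5775 = 0.0000

All forms give I(X;Y) = 0.0000 dits. ✓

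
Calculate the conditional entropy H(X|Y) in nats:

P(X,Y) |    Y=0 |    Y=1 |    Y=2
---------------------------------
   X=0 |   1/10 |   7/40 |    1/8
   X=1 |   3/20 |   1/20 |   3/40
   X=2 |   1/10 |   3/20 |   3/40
1.0427 nats

Using the chain rule: H(X|Y) = H(X,Y) - H(Y)

First, compute H(X,Y) = 2.1329 nats

Marginal P(Y) = (7/20, 3/8, 11/40)
H(Y) = 1.0903 nats

H(X|Y) = H(X,Y) - H(Y) = 2.1329 - 1.0903 = 1.0427 nats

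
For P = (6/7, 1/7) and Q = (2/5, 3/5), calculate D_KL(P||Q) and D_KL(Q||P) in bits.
D_KL(P||Q) = 0.6467, D_KL(Q||P) = 0.8024

KL divergence is not symmetric: D_KL(P||Q) ≠ D_KL(Q||P) in general.

D_KL(P||Q) = 0.6467 bits
D_KL(Q||P) = 0.8024 bits

No, they are not equal!

This asymmetry is why KL divergence is not a true distance metric.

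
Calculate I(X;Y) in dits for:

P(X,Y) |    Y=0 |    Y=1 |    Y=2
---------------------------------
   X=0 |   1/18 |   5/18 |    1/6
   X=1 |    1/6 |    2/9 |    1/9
0.0164 dits

Mutual information: I(X;Y) = H(X) + H(Y) - H(X,Y)

Marginals:
P(X) = (1/2, 1/2), H(X) = 0.3010 dits
P(Y) = (2/9, 1/2, 5/18), H(Y) = 0.4502 dits

Joint entropy: H(X,Y) = 0.7348 dits

I(X;Y) = 0.3010 + 0.4502 - 0.7348 = 0.0164 dits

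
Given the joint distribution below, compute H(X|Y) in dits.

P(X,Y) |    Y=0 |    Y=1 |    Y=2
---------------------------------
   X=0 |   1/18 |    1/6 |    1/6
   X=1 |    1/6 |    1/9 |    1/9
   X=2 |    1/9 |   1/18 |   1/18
0.4392 dits

Using the chain rule: H(X|Y) = H(X,Y) - H(Y)

First, compute H(X,Y) = 0.9164 dits

Marginal P(Y) = (1/3, 1/3, 1/3)
H(Y) = 0.4771 dits

H(X|Y) = H(X,Y) - H(Y) = 0.9164 - 0.4771 = 0.4392 dits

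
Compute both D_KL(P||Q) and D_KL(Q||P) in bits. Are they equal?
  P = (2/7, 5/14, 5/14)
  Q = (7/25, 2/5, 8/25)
D_KL(P||Q) = 0.0065, D_KL(Q||P) = 0.0065

KL divergence is not symmetric: D_KL(P||Q) ≠ D_KL(Q||P) in general.

D_KL(P||Q) = 0.0065 bits
D_KL(Q||P) = 0.0065 bits

In this case they happen to be equal (to 4 decimal places).

This asymmetry is why KL divergence is not a true distance metric.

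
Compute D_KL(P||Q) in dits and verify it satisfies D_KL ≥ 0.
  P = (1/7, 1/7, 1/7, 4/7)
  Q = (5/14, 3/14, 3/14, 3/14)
0.1363 dits

KL divergence satisfies the Gibbs inequality: D_KL(P||Q) ≥ 0 for all distributions P, Q.

D_KL(P||Q) = Σ p(x) log(p(x)/q(x))
Term by term:
  x=0: 1/7 × log_10[(1/7)/(5/14)] = -0.0568
  x=1: 1/7 × log_10[(1/7)/(3/14)] = -0.0252
  x=2: 1/7 × log_10[(1/7)/(3/14)] = -0.0252
  x=3: 4/7 × log_10[(4/7)/(3/14)] = 0.2434
D_KL(P||Q) = 0.1363 dits

D_KL(P||Q) = 0.1363 ≥ 0 ✓

This non-negativity is a fundamental property: relative entropy cannot be negative because it measures how different Q is from P.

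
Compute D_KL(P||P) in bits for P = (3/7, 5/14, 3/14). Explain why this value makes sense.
0.0000 bits

KL divergence satisfies the Gibbs inequality: D_KL(P||Q) ≥ 0 for all distributions P, Q.

D_KL(P||Q) = Σ p(x) log(p(x)/q(x))
Each term is p(x) × log_2(p(x)/p(x)) = p(x) × log_2(1) = 0, so the sum is 0.
D_KL(P||Q) = 0.0000 bits

When P = Q, the KL divergence is exactly 0, as there is no 'divergence' between identical distributions.

This non-negativity is a fundamental property: relative entropy cannot be negative because it measures how different Q is from P.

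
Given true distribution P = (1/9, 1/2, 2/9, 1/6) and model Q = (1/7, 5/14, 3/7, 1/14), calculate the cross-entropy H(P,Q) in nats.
1.3592 nats

Cross-entropy: H(P,Q) = -Σ p(x) log q(x)

Alternatively: H(P,Q) = H(P) + D_KL(P||Q)
H(P) = 1.2236 nats
D_KL(P||Q) = 0.1356 nats

H(P,Q) = 1.2236 + 0.1356 = 1.3592 nats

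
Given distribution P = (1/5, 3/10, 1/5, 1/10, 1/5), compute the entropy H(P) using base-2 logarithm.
2.2464 bits

Shannon entropy is H(X) = -Σ p(x) log p(x).

For P = (1/5, 3/10, 1/5, 1/10, 1/5):
H = -1/5 × log_2(1/5) -3/10 × log_2(3/10) -1/5 × log_2(1/5) -1/10 × log_2(1/10) -1/5 × log_2(1/5)
H = 2.2464 bits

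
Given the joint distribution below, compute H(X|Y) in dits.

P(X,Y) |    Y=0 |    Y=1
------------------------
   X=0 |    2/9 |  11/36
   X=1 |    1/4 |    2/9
0.2978 dits

Using the chain rule: H(X|Y) = H(X,Y) - H(Y)

First, compute H(X,Y) = 0.5982 dits

Marginal P(Y) = (17/36, 19/36)
H(Y) = 0.3004 dits

H(X|Y) = H(X,Y) - H(Y) = 0.5982 - 0.3004 = 0.2978 dits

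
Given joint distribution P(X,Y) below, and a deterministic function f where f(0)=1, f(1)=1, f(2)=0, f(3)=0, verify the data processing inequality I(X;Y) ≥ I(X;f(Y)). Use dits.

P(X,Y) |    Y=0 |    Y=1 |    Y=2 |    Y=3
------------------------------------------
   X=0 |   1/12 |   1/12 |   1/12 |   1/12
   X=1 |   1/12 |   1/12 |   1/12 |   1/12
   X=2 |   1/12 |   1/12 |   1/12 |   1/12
I(X;Y) = 0.0000, I(X;f(Y)) = 0.0000, inequality holds: 0.0000 ≥ 0.0000

Data Processing Inequality: For any Markov chain X → Y → Z, we have I(X;Y) ≥ I(X;Z).

Here Z = f(Y) is a deterministic function of Y, forming X → Y → Z.

Original I(X;Y) = 0.0000 dits

After applying f:
P(X,Z) where Z=f(Y):
- P(X,Z=0) = P(X,Y=2) + P(X,Y=3)
- P(X,Z=1) = P(X,Y=0) + P(X,Y=1)

I(X;Z) = I(X;f(Y)) = 0.0000 dits

Verification: 0.0000 ≥ 0.0000 ✓

Information cannot be created by processing; the function f can only lose information about X.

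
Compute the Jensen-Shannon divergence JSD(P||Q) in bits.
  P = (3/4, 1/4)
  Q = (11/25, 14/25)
0.0734 bits

Jensen-Shannon divergence is:
JSD(P||Q) = 0.5 × D_KL(P||M) + 0.5 × D_KL(Q||M)
where M = 0.5 × (P + Q) is the mixture distribution.

M = 0.5 × (3/4, 1/4) + 0.5 × (11/25, 14/25) = (0.595, 0.405)

D_KL(P||M) = 0.0765 bits
D_KL(Q||M) = 0.0702 bits

JSD(P||Q) = 0.5 × 0.0765 + 0.5 × 0.0702 = 0.0734 bits

Unlike KL divergence, JSD is symmetric and bounded: 0 ≤ JSD ≤ log(2).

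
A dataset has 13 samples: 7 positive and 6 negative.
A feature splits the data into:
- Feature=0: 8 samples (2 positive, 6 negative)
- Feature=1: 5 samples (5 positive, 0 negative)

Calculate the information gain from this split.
0.4965 bits

Information Gain = H(Y) - H(Y|Feature)

Before split:
P(positive) = 7/13 = 0.5385
H(Y) = 0.9957 bits

After split:
Feature=0: H = 0.8113 bits (weight = 8/13)
Feature=1: H = 0.0000 bits (weight = 5/13)
H(Y|Feature) = (8/13)×0.8113 + (5/13)×0.0000 = 0.4992 bits

Information Gain = 0.9957 - 0.4992 = 0.4965 bits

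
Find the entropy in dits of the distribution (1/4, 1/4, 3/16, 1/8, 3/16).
0.6865 dits

Shannon entropy is H(X) = -Σ p(x) log p(x).

For P = (1/4, 1/4, 3/16, 1/8, 3/16):
H = -1/4 × log_10(1/4) -1/4 × log_10(1/4) -3/16 × log_10(3/16) -1/8 × log_10(1/8) -3/16 × log_10(3/16)
H = 0.6865 dits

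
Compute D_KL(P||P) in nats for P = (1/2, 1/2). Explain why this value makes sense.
0.0000 nats

KL divergence satisfies the Gibbs inequality: D_KL(P||Q) ≥ 0 for all distributions P, Q.

D_KL(P||Q) = Σ p(x) log(p(x)/q(x))
Each term is p(x) × log_e(p(x)/p(x)) = p(x) × log_e(1) = 0, so the sum is 0.
D_KL(P||Q) = 0.0000 nats

When P = Q, the KL divergence is exactly 0, as there is no 'divergence' between identical distributions.

This non-negativity is a fundamental property: relative entropy cannot be negative because it measures how different Q is from P.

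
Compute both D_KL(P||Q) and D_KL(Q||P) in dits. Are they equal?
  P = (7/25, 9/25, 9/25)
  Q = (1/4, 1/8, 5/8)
D_KL(P||Q) = 0.0929, D_KL(Q||P) = 0.0800

KL divergence is not symmetric: D_KL(P||Q) ≠ D_KL(Q||P) in general.

D_KL(P||Q) = 0.0929 dits
D_KL(Q||P) = 0.0800 dits

No, they are not equal!

This asymmetry is why KL divergence is not a true distance metric.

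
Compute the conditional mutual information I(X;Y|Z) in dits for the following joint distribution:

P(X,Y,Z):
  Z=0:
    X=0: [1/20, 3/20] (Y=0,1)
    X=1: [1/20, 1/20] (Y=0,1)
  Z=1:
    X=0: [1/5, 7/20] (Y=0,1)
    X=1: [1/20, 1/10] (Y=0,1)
0.0041 dits

Conditional mutual information: I(X;Y|Z) = H(X|Z) + H(Y|Z) - H(X,Y|Z)

H(Z) = 0.2653
H(X,Z) = 0.5062 → H(X|Z) = 0.2409
H(Y,Z) = 0.5464 → H(Y|Z) = 0.2811
H(X,Y,Z) = 0.7832 → H(X,Y|Z) = 0.5179

I(X;Y|Z) = 0.2409 + 0.2811 - 0.5179 = 0.0041 dits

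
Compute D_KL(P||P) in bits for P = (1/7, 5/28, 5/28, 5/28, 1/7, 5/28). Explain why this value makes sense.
0.0000 bits

KL divergence satisfies the Gibbs inequality: D_KL(P||Q) ≥ 0 for all distributions P, Q.

D_KL(P||Q) = Σ p(x) log(p(x)/q(x))
Each term is p(x) × log_2(p(x)/p(x)) = p(x) × log_2(1) = 0, so the sum is 0.
D_KL(P||Q) = 0.0000 bits

When P = Q, the KL divergence is exactly 0, as there is no 'divergence' between identical distributions.

This non-negativity is a fundamental property: relative entropy cannot be negative because it measures how different Q is from P.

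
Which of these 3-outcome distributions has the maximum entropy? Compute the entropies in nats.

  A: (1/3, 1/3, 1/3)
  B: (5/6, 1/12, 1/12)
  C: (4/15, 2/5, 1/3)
A

For a discrete distribution over n outcomes, entropy is maximized by the uniform distribution.

Computing entropies:
H(A) = 1.0986 nats
H(B) = 0.5661 nats
H(C) = 1.0852 nats

The uniform distribution (where all probabilities equal 1/3) achieves the maximum entropy of log_e(3) = 1.0986 nats.

Distribution A has the highest entropy.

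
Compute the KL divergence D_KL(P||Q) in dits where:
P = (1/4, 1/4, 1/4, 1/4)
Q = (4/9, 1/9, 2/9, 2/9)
0.0512 dits

KL divergence: D_KL(P||Q) = Σ p(x) log(p(x)/q(x))

Computing term by term:
  x=0: 1/4 × log_10[(1/4)/(4/9)] = 1/4 × -0.2499 = -0.0625
  x=1: 1/4 × log_10[(1/4)/(1/9)] = 1/4 × 0.3522 = 0.0880
  x=2: 1/4 × log_10[(1/4)/(2/9)] = 1/4 × 0.0512 = 0.0128
  x=3: 1/4 × log_10[(1/4)/(2/9)] = 1/4 × 0.0512 = 0.0128

D_KL(P||Q) = 0.0512 dits

Note: KL divergence is always non-negative and equals 0 iff P = Q.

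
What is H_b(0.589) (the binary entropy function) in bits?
0.9770 bits

The binary entropy function is:
H(p) = -p log(p) - (1-p) log(1-p)

H(0.589) = -0.589 × log_2(0.589) - 0.411 × log_2(0.411)
H(0.589) = 0.9770 bits

Note: Binary entropy is maximized at p=0.5 (H=1 bit) and minimized at p=0 or p=1 (H=0).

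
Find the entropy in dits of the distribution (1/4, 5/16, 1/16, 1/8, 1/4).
0.6470 dits

Shannon entropy is H(X) = -Σ p(x) log p(x).

For P = (1/4, 5/16, 1/16, 1/8, 1/4):
H = -1/4 × log_10(1/4) -5/16 × log_10(5/16) -1/16 × log_10(1/16) -1/8 × log_10(1/8) -1/4 × log_10(1/4)
H = 0.6470 dits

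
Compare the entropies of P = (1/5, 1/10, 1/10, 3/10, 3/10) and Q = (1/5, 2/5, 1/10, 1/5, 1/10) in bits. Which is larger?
P

Computing entropies in bits:
H(P) = 2.1710
H(Q) = 2.1219

Distribution P has higher entropy.

Intuition: The distribution closer to uniform (more spread out) has higher entropy.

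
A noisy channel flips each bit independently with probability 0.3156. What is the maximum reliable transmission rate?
0.1005 bits

For a binary symmetric channel (BSC) with error probability p:
Capacity C = 1 - H(p) bits per symbol

where H(p) = -p log₂(p) - (1-p) log₂(1-p) is the binary entropy function.

H(0.3156) = 0.8995 bits
C = 1 - 0.8995 = 0.1005 bits per symbol

This means we can reliably transmit up to 0.1005 bits of information per channel use.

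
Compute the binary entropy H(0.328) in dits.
0.2748 dits

The binary entropy function is:
H(p) = -p log(p) - (1-p) log(1-p)

H(0.328) = -0.328 × log_10(0.328) - 0.672 × log_10(0.672)
H(0.328) = 0.2748 dits

Note: Binary entropy is maximized at p=0.5 (H=1 bit) and minimized at p=0 or p=1 (H=0).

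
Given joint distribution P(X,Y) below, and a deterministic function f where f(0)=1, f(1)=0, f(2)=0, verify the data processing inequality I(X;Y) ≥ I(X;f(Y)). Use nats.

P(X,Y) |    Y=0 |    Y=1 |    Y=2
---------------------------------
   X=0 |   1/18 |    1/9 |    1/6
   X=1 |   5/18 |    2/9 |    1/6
I(X;Y) = 0.0431, I(X;f(Y)) = 0.0335, inequality holds: 0.0431 ≥ 0.0335

Data Processing Inequality: For any Markov chain X → Y → Z, we have I(X;Y) ≥ I(X;Z).

Here Z = f(Y) is a deterministic function of Y, forming X → Y → Z.

Original I(X;Y) = 0.0431 nats

After applying f:
P(X,Z) where Z=f(Y):
- P(X,Z=0) = P(X,Y=1) + P(X,Y=2)
- P(X,Z=1) = P(X,Y=0)

I(X;Z) = I(X;f(Y)) = 0.0335 nats

Verification: 0.0431 ≥ 0.0335 ✓

Information cannot be created by processing; the function f can only lose information about X.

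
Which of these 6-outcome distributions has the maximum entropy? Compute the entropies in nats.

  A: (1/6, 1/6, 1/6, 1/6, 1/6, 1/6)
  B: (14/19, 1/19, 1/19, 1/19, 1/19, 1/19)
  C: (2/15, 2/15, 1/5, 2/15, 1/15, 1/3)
A

For a discrete distribution over n outcomes, entropy is maximized by the uniform distribution.

Computing entropies:
H(A) = 1.7918 nats
H(B) = 0.9999 nats
H(C) = 1.6746 nats

The uniform distribution (where all probabilities equal 1/6) achieves the maximum entropy of log_e(6) = 1.7918 nats.

Distribution A has the highest entropy.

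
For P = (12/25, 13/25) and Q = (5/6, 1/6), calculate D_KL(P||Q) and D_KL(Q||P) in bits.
D_KL(P||Q) = 0.4716, D_KL(Q||P) = 0.3896

KL divergence is not symmetric: D_KL(P||Q) ≠ D_KL(Q||P) in general.

D_KL(P||Q) = 0.4716 bits
D_KL(Q||P) = 0.3896 bits

No, they are not equal!

This asymmetry is why KL divergence is not a true distance metric.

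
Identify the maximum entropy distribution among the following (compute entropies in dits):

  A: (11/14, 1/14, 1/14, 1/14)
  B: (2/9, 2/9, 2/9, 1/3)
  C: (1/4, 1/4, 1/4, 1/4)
C

For a discrete distribution over n outcomes, entropy is maximized by the uniform distribution.

Computing entropies:
H(A) = 0.3279 dits
H(B) = 0.5945 dits
H(C) = 0.6021 dits

The uniform distribution (where all probabilities equal 1/4) achieves the maximum entropy of log_10(4) = 0.6021 dits.

Distribution C has the highest entropy.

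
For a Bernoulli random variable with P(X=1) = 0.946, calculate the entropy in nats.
0.2101 nats

The binary entropy function is:
H(p) = -p log(p) - (1-p) log(1-p)

H(0.946) = -0.946 × log_e(0.946) - 0.054 × log_e(0.054)
H(0.946) = 0.2101 nats

Note: Binary entropy is maximized at p=0.5 (H=1 bit) and minimized at p=0 or p=1 (H=0).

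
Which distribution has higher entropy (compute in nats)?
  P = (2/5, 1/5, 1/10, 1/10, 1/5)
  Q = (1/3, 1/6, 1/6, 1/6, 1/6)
Q

Computing entropies in nats:
H(P) = 1.4708
H(Q) = 1.5607

Distribution Q has higher entropy.

Intuition: The distribution closer to uniform (more spread out) has higher entropy.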